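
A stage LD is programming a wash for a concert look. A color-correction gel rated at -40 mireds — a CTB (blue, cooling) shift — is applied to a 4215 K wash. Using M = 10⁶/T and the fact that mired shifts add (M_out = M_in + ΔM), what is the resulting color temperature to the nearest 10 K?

M_in = 10⁶/4215 = 237.25 mireds.
M_out = 237.25 + (-40) = 197.25 mireds.
T_out = 10⁶/197.25 = 5069.8 K → 5070 K.

5070 K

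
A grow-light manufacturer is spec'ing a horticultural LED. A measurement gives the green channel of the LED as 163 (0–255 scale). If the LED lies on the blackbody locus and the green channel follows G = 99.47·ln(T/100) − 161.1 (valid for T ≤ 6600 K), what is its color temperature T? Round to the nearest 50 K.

ln t = (163 + 161.1) / 99.47 = 3.2583.
t = e^3.2583 = 26.004.
T = 100·t = 2600 K → 2600 K to the nearest 50 K.

2600 K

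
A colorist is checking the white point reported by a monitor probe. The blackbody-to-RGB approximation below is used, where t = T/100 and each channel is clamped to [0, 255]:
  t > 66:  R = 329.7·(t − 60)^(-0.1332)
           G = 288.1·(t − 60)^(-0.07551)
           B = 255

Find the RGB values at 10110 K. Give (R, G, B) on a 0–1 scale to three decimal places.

(0.788, 0.853, 1.000)

t = 10110/100 = 101.1; the t > 66 branch applies.
R = 329.7·(101.1 − 60)^(-0.1332) = 329.7·41.1^(-0.1332) = 329.7·0.60959 = 200.981.
G = 288.1·(101.1 − 60)^(-0.07551) = 288.1·41.1^(-0.07551) = 288.1·0.75533 = 217.612.
B = 255 by definition for t > 66.
Dividing each by 255: (0.7882, 0.8534, 1.0000) → (0.788, 0.853, 1.000).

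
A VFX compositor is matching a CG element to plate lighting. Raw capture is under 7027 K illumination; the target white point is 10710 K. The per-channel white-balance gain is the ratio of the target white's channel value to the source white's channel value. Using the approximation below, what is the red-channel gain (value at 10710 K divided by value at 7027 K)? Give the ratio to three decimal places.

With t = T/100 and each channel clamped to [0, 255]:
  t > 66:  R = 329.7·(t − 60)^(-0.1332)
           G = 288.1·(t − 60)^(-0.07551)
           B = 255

At 7027 K (t = 70.27):
  R = 329.7·(70.27 − 60)^(-0.1332) = 329.7·10.27^(-0.1332) = 329.7·0.73326 = 241.756.
At 10710 K (t = 107.1):
  R = 329.7·(107.1 − 60)^(-0.1332) = 329.7·47.1^(-0.1332) = 329.7·0.59862 = 197.366.
Gain = 197.366 / 241.756 = 0.8164 → 0.816.

0.816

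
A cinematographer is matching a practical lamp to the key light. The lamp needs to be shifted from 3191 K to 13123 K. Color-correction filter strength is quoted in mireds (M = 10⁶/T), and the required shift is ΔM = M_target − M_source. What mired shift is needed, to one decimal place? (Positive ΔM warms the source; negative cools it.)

M_source = 10⁶/3191 = 313.381; M_target = 10⁶/13123 = 76.202.
ΔM = 76.202 − 313.381 = -237.179 → -237.2 mireds, a cooling shift.

-237.2 mireds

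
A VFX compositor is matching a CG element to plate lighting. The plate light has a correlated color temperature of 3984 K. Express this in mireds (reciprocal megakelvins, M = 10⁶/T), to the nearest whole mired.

251 mireds

M = 10⁶ / 3984 = 251.004 → 251 mireds.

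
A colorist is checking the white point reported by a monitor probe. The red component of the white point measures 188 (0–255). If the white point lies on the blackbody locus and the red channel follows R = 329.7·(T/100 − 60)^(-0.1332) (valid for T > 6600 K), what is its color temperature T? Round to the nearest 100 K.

(t − 60)^(-0.1332) = 188/329.7 = 0.57022.
t − 60 = 0.57022^(1/-0.1332) = 0.57022^(-7.508) = 67.848, so t = 127.848.
T = 100·t = 12785 K → 12800 K to the nearest 100 K.

12800 K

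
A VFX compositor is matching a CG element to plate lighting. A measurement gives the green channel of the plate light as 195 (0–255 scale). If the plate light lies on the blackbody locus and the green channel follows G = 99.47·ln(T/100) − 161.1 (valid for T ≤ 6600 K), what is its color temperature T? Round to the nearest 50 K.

3600 K

ln t = (195 + 161.1) / 99.47 = 3.5800.
t = e^3.5800 = 35.873.
T = 100·t = 3587 K → 3600 K to the nearest 50 K.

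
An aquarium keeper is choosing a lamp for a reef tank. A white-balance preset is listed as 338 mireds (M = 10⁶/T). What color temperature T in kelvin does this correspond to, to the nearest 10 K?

2960 K

T = 10⁶ / 338 = 2958.58 K → 2960 K.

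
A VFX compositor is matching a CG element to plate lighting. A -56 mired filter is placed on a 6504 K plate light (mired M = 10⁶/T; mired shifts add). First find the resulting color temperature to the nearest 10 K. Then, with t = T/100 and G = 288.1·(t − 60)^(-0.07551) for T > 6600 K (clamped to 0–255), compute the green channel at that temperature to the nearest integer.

M_in = 10⁶/6504 = 153.75; M_out = 153.75 + (-56) = 97.75.
T_out = 10⁶/97.75 = 10230.0 K → 10230 K; t = 102.3.
G = 288.1·(102.3 − 60)^(-0.07551) = 288.1·42.3^(-0.07551) = 288.1·0.75369 = 217.139.
Rounded: 217.

217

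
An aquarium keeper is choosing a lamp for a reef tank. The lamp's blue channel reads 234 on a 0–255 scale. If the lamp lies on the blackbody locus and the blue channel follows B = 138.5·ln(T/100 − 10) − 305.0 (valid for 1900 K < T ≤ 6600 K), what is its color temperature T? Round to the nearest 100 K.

5900 K

ln(t − 10) = (234 + 305.0) / 138.5 = 3.8917.
t − 10 = e^3.8917 = 48.994, so t = 58.994.
T = 100·t = 5899 K → 5900 K to the nearest 100 K.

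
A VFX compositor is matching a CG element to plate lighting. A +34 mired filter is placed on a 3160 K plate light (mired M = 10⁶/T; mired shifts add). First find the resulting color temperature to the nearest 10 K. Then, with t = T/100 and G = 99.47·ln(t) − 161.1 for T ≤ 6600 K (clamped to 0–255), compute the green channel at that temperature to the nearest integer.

M_in = 10⁶/3160 = 316.46; M_out = 316.46 + (+34) = 350.46.
T_out = 10⁶/350.46 = 2853.4 K → 2850 K; t = 28.5.
G = 99.47·ln 28.5 − 161.1 = 99.47·3.3499 − 161.1 = 172.115.
Rounded: 172.

172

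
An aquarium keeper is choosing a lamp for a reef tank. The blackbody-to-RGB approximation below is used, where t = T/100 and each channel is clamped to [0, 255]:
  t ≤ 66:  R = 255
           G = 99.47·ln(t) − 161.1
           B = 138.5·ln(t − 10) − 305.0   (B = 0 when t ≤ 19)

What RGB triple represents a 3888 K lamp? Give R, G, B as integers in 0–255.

R=255, G=203, B=161

t = 3888/100 = 38.88; the t ≤ 66 branch applies.
R = 255 by definition for t ≤ 66.
G = 99.47·ln 38.88 − 161.1 = 99.47·3.6605 − 161.1 = 203.008.
B = 138.5·ln(38.88 − 10) − 305.0 = 138.5·ln 28.88 − 305.0 = 138.5·3.3631 − 305.0 = 160.796.
Rounded: (255, 203, 161).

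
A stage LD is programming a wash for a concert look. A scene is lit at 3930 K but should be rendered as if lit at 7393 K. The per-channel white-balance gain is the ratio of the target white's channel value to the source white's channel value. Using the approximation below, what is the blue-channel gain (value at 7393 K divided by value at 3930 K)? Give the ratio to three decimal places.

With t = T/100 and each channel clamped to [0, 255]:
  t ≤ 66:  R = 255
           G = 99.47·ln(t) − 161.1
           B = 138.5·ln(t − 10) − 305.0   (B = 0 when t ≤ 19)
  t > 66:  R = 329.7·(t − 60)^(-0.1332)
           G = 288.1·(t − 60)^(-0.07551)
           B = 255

1.566

At 3930 K (t = 39.3):
  B = 138.5·ln(39.3 − 10) − 305.0 = 138.5·ln 29.3 − 305.0 = 138.5·3.3776 − 305.0 = 162.796.
At 7393 K (t = 73.93):
  B = 255 by definition for t > 66.
Gain = 255.000 / 162.796 = 1.5664 → 1.566.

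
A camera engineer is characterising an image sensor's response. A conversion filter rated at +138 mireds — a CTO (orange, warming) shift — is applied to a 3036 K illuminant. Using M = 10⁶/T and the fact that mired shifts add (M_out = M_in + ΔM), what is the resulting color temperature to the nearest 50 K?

M_in = 10⁶/3036 = 329.38 mireds.
M_out = 329.38 + (+138) = 467.38 mireds.
T_out = 10⁶/467.38 = 2139.6 K → 2150 K.

2150 K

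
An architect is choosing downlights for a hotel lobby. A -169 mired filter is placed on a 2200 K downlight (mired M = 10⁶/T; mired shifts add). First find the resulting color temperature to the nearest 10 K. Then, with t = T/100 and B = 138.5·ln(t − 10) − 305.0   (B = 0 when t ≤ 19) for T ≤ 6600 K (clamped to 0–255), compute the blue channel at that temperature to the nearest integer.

M_in = 10⁶/2200 = 454.55; M_out = 454.55 + (-169) = 285.55.
T_out = 10⁶/285.55 = 3502.1 K → 3500 K; t = 35.
B = 138.5·ln(35 − 10) − 305.0 = 138.5·ln 25 − 305.0 = 138.5·3.2189 − 305.0 = 140.814.
Rounded: 141.

141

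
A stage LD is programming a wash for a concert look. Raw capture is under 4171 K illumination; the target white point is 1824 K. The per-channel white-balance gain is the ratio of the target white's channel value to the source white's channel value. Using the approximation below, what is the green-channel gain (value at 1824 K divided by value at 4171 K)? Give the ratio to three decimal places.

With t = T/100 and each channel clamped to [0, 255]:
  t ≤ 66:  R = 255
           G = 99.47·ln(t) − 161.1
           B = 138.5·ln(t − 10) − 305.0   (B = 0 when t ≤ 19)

At 4171 K (t = 41.71):
  G = 99.47·ln 41.71 − 161.1 = 99.47·3.7307 − 161.1 = 209.997.
At 1824 K (t = 18.24):
  G = 99.47·ln 18.24 − 161.1 = 99.47·2.9036 − 161.1 = 127.723.
Gain = 127.723 / 209.997 = 0.6082 → 0.608.

0.608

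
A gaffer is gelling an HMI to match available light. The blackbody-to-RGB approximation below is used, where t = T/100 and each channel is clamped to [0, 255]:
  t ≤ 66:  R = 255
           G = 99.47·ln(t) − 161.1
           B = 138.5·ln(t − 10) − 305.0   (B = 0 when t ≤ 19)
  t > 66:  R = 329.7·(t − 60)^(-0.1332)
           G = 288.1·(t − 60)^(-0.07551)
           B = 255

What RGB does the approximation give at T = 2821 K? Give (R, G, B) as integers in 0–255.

(255, 171, 97)

t = 2821/100 = 28.21; the t ≤ 66 branch applies.
R = 255 by definition for t ≤ 66.
G = 99.47·ln 28.21 − 161.1 = 99.47·3.3397 − 161.1 = 171.098.
B = 138.5·ln(28.21 − 10) − 305.0 = 138.5·ln 18.21 − 305.0 = 138.5·2.9020 − 305.0 = 96.923.
Rounded: (255, 171, 97).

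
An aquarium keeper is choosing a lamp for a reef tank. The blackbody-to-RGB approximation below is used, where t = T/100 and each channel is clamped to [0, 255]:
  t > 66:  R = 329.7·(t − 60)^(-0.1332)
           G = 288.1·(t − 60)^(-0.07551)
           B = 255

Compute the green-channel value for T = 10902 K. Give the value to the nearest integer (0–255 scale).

215

t = 10902/100 = 109.02; the t > 66 branch applies.
G = 288.1·(109.02 − 60)^(-0.07551) = 288.1·49.02^(-0.07551) = 288.1·0.74535 = 214.735.
Rounded: 215.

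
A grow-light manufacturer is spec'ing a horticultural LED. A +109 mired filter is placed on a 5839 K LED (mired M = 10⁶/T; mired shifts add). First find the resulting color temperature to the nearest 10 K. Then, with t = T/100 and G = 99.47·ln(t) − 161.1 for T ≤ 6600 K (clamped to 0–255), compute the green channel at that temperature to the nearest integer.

M_in = 10⁶/5839 = 171.26; M_out = 171.26 + (+109) = 280.26.
T_out = 10⁶/280.26 = 3568.1 K → 3570 K; t = 35.7.
G = 99.47·ln 35.7 − 161.1 = 99.47·3.5752 − 161.1 = 194.520.
Rounded: 195.

195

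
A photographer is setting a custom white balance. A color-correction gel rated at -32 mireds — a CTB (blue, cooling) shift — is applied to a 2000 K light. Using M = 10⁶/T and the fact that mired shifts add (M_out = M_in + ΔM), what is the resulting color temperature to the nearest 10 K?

M_in = 10⁶/2000 = 500.00 mireds.
M_out = 500.00 + (-32) = 468.00 mireds.
T_out = 10⁶/468.00 = 2136.8 K → 2140 K.

2140 K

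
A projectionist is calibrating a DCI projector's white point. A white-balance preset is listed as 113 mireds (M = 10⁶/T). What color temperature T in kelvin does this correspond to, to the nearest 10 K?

8850 K

T = 10⁶ / 113 = 8849.56 K → 8850 K.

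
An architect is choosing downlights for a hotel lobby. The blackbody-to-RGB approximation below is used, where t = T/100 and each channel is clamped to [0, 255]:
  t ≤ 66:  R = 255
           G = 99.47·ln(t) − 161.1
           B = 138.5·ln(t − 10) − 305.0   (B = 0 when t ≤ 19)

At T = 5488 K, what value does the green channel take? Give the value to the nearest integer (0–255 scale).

t = 5488/100 = 54.88; the t ≤ 66 branch applies.
G = 99.47·ln 54.88 − 161.1 = 99.47·4.0051 − 161.1 = 237.292.
Rounded: 237.

237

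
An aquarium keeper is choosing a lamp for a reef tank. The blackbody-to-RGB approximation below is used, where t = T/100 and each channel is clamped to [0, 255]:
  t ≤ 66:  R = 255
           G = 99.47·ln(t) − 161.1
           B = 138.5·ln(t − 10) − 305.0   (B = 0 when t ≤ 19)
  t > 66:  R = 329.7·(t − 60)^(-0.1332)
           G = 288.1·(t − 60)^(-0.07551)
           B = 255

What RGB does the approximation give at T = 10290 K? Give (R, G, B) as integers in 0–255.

t = 10290/100 = 102.9; the t > 66 branch applies.
R = 329.7·(102.9 − 60)^(-0.1332) = 329.7·42.9^(-0.1332) = 329.7·0.60612 = 199.837.
G = 288.1·(102.9 − 60)^(-0.07551) = 288.1·42.9^(-0.07551) = 288.1·0.75289 = 216.908.
B = 255 by definition for t > 66.
Rounded: (200, 217, 255).

(200, 217, 255)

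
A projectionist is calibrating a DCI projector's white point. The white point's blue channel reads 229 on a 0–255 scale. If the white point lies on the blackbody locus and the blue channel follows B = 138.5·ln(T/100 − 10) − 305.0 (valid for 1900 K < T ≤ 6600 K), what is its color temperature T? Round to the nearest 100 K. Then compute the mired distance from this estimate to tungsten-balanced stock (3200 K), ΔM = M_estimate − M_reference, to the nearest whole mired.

ln(t − 10) = (229 + 305.0) / 138.5 = 3.8556.
t − 10 = e^3.8556 = 47.257, so t = 57.257.
T = 100·t = 5726 K → 5700 K to the nearest 100 K.
M_estimate = 10⁶/5700 = 175.44; M_reference = 10⁶/3200 = 312.50.
ΔM = 175.44 − 312.50 = -137.06 → -137 mireds.

-137 mireds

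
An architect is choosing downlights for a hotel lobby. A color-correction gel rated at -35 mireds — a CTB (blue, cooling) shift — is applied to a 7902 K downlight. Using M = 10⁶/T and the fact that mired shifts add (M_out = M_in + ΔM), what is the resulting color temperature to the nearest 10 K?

M_in = 10⁶/7902 = 126.55 mireds.
M_out = 126.55 + (-35) = 91.55 mireds.
T_out = 10⁶/91.55 = 10923.0 K → 10920 K.

10920 K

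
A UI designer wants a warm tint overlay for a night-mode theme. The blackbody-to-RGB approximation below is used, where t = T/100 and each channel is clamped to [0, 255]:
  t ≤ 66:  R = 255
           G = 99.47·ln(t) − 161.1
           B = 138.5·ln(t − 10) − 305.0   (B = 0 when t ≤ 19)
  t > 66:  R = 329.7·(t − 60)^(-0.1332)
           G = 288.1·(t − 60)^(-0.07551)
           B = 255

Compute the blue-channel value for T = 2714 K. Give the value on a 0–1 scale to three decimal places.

0.347

t = 2714/100 = 27.14; the t ≤ 66 branch applies.
B = 138.5·ln(27.14 − 10) − 305.0 = 138.5·ln 17.14 − 305.0 = 138.5·2.8414 − 305.0 = 88.536.
On a 0–1 scale: 88.536/255 = 0.3472 → 0.347.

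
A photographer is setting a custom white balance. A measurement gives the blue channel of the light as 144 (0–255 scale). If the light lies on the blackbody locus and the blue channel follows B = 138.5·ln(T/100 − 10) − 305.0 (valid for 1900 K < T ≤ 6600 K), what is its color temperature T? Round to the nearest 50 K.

ln(t − 10) = (144 + 305.0) / 138.5 = 3.2419.
t − 10 = e^3.2419 = 25.582, so t = 35.582.
T = 100·t = 3558 K → 3550 K to the nearest 50 K.

3550 K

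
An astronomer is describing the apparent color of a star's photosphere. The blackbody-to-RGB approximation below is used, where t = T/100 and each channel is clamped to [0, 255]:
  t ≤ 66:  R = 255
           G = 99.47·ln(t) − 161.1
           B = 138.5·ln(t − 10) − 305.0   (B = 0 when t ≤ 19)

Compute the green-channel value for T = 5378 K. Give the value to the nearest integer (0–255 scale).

235

t = 5378/100 = 53.78; the t ≤ 66 branch applies.
G = 99.47·ln 53.78 − 161.1 = 99.47·3.9849 − 161.1 = 235.278.
Rounded: 235.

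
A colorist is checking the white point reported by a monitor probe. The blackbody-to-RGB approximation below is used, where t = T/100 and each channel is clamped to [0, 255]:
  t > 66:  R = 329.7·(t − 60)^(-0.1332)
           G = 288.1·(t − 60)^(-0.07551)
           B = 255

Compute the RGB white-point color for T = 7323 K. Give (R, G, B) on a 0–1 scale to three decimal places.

t = 7323/100 = 73.23; the t > 66 branch applies.
R = 329.7·(73.23 − 60)^(-0.1332) = 329.7·13.23^(-0.1332) = 329.7·0.70894 = 233.737.
G = 288.1·(73.23 − 60)^(-0.07551) = 288.1·13.23^(-0.07551) = 288.1·0.82283 = 237.058.
B = 255 by definition for t > 66.
Dividing each by 255: (0.9166, 0.9296, 1.0000) → (0.917, 0.930, 1.000).

(0.917, 0.930, 1.000)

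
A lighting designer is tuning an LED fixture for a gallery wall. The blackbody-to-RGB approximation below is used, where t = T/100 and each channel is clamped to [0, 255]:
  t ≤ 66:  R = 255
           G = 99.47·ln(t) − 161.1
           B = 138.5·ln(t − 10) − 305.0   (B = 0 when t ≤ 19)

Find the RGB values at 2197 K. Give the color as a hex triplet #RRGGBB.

t = 2197/100 = 21.97; the t ≤ 66 branch applies.
R = 255 by definition for t ≤ 66.
G = 99.47·ln 21.97 − 161.1 = 99.47·3.0897 − 161.1 = 146.230.
B = 138.5·ln(21.97 − 10) − 305.0 = 138.5·ln 11.97 − 305.0 = 138.5·2.4824 − 305.0 = 38.813.
Rounded: (255, 146, 39).
In hex: #FF9227.

#FF9227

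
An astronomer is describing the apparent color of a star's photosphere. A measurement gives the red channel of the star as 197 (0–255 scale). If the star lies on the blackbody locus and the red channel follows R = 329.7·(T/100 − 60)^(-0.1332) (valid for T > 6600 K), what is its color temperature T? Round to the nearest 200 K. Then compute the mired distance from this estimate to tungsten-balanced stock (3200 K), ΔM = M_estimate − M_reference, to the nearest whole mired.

(t − 60)^(-0.1332) = 197/329.7 = 0.59751.
t − 60 = 0.59751^(1/-0.1332) = 0.59751^(-7.508) = 47.761, so t = 107.761.
T = 100·t = 10776 K → 10800 K to the nearest 200 K.
M_estimate = 10⁶/10800 = 92.59; M_reference = 10⁶/3200 = 312.50.
ΔM = 92.59 − 312.50 = -219.91 → -220 mireds.

-220 mireds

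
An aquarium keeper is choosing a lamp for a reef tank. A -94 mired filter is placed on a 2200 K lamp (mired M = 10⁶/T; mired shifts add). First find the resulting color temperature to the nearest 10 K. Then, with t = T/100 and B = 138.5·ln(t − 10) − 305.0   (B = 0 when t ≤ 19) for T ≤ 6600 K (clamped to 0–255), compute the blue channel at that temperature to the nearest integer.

M_in = 10⁶/2200 = 454.55; M_out = 454.55 + (-94) = 360.55.
T_out = 10⁶/360.55 = 2773.6 K → 2770 K; t = 27.7.
B = 138.5·ln(27.7 − 10) − 305.0 = 138.5·ln 17.7 − 305.0 = 138.5·2.8736 − 305.0 = 92.989.
Rounded: 93.

93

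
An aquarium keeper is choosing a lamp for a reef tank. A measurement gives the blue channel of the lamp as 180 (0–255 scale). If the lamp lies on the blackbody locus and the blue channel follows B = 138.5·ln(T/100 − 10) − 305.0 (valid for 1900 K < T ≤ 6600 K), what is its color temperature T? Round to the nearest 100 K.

ln(t − 10) = (180 + 305.0) / 138.5 = 3.5018.
t − 10 = e^3.5018 = 33.175, so t = 43.175.
T = 100·t = 4318 K → 4300 K to the nearest 100 K.

4300 K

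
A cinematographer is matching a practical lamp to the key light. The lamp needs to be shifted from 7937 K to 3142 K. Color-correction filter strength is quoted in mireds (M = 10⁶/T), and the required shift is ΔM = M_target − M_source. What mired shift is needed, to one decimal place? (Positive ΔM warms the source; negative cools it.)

+192.3 mireds

M_source = 10⁶/7937 = 125.992; M_target = 10⁶/3142 = 318.269.
ΔM = 318.269 − 125.992 = 192.276 → +192.3 mireds, a warming shift.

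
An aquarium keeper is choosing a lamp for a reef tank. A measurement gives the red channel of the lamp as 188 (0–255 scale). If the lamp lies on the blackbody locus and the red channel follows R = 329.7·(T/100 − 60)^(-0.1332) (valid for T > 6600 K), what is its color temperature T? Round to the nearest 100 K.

(t − 60)^(-0.1332) = 188/329.7 = 0.57022.
t − 60 = 0.57022^(1/-0.1332) = 0.57022^(-7.508) = 67.848, so t = 127.848.
T = 100·t = 12785 K → 12800 K to the nearest 100 K.

12800 K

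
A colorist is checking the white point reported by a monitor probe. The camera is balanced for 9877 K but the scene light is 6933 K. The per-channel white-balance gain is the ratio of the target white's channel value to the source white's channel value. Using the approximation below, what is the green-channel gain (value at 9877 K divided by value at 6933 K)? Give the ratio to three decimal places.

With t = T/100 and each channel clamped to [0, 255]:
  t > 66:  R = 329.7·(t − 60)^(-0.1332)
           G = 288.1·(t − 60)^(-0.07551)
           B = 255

At 6933 K (t = 69.33):
  G = 288.1·(69.33 − 60)^(-0.07551) = 288.1·9.33^(-0.07551) = 288.1·0.84482 = 243.393.
At 9877 K (t = 98.77):
  G = 288.1·(98.77 − 60)^(-0.07551) = 288.1·38.77^(-0.07551) = 288.1·0.75867 = 218.573.
Gain = 218.573 / 243.393 = 0.8980 → 0.898.

0.898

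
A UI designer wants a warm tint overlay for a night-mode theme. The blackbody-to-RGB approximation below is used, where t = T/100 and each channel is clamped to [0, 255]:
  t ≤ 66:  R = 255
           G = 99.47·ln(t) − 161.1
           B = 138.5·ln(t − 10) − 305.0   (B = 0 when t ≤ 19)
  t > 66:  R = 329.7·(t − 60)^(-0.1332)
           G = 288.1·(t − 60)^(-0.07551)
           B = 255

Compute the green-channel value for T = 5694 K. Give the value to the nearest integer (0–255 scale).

t = 5694/100 = 56.94; the t ≤ 66 branch applies.
G = 99.47·ln 56.94 − 161.1 = 99.47·4.0420 − 161.1 = 240.958.
Rounded: 241.

241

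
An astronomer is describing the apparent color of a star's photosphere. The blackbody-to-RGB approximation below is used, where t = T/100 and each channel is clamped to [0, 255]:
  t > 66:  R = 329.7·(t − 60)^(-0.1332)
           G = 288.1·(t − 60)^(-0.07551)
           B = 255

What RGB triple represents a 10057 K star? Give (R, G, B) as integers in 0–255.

(201, 218, 255)

t = 10057/100 = 100.57; the t > 66 branch applies.
R = 329.7·(100.57 − 60)^(-0.1332) = 329.7·40.57^(-0.1332) = 329.7·0.61064 = 201.329.
G = 288.1·(100.57 − 60)^(-0.07551) = 288.1·40.57^(-0.07551) = 288.1·0.75607 = 217.825.
B = 255 by definition for t > 66.
Rounded: (201, 218, 255).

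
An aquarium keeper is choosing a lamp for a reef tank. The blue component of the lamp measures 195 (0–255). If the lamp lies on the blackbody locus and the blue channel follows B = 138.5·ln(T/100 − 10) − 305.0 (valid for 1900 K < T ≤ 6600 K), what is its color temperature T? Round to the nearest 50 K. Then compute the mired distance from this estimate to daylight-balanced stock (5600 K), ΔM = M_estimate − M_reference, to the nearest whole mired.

+34 mireds

ln(t − 10) = (195 + 305.0) / 138.5 = 3.6101.
t − 10 = e^3.6101 = 36.970, so t = 46.970.
T = 100·t = 4697 K → 4700 K to the nearest 50 K.
M_estimate = 10⁶/4700 = 212.77; M_reference = 10⁶/5600 = 178.57.
ΔM = 212.77 − 178.57 = 34.19 → +34 mireds.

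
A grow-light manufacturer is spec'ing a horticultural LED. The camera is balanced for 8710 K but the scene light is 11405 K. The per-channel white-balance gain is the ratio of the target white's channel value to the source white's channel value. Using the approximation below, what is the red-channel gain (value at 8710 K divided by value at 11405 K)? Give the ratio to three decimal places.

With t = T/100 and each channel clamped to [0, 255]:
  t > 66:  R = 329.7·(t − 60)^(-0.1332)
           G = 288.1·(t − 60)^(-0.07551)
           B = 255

At 11405 K (t = 114.05):
  R = 329.7·(114.05 − 60)^(-0.1332) = 329.7·54.05^(-0.1332) = 329.7·0.58775 = 193.781.
At 8710 K (t = 87.1):
  R = 329.7·(87.1 − 60)^(-0.1332) = 329.7·27.1^(-0.1332) = 329.7·0.64436 = 212.445.
Gain = 212.445 / 193.781 = 1.0963 → 1.096.

1.096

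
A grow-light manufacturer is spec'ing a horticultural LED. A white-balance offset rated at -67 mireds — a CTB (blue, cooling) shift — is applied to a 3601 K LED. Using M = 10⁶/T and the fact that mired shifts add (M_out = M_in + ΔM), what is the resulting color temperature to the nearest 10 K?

M_in = 10⁶/3601 = 277.70 mireds.
M_out = 277.70 + (-67) = 210.70 mireds.
T_out = 10⁶/210.70 = 4746.1 K → 4750 K.

4750 K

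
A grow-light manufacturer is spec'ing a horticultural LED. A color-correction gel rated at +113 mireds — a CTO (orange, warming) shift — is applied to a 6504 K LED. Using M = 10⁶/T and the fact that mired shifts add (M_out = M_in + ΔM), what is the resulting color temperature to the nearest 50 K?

3750 K

M_in = 10⁶/6504 = 153.75 mireds.
M_out = 153.75 + (+113) = 266.75 mireds.
T_out = 10⁶/266.75 = 3748.8 K → 3750 K.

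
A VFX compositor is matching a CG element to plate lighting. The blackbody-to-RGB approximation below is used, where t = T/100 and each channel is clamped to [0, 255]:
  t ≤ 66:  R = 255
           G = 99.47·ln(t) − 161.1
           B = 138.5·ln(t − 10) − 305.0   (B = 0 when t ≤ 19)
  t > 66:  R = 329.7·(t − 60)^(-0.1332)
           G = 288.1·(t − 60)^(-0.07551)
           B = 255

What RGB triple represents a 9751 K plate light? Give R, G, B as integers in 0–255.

t = 9751/100 = 97.51; the t > 66 branch applies.
R = 329.7·(97.51 − 60)^(-0.1332) = 329.7·37.51^(-0.1332) = 329.7·0.61705 = 203.443.
G = 288.1·(97.51 − 60)^(-0.07551) = 288.1·37.51^(-0.07551) = 288.1·0.76056 = 219.119.
B = 255 by definition for t > 66.
Rounded: (203, 219, 255).

R=203, G=219, B=255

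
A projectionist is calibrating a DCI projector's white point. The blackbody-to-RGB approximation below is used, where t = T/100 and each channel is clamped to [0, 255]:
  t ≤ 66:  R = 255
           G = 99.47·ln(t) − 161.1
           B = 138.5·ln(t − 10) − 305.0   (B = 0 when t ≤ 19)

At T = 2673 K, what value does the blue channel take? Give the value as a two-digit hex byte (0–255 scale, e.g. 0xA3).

t = 2673/100 = 26.73; the t ≤ 66 branch applies.
B = 138.5·ln(26.73 − 10) − 305.0 = 138.5·ln 16.73 − 305.0 = 138.5·2.8172 − 305.0 = 85.183.
Rounded: 85; in hex, 0x55.

0x55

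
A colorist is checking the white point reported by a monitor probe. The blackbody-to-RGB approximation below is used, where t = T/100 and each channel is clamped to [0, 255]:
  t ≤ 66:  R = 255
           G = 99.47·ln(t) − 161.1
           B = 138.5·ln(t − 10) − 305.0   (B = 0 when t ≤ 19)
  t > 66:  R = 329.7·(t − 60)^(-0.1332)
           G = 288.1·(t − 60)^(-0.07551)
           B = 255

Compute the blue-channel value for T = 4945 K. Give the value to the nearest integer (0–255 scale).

204

t = 4945/100 = 49.45; the t ≤ 66 branch applies.
B = 138.5·ln(49.45 − 10) − 305.0 = 138.5·ln 39.45 − 305.0 = 138.5·3.6750 − 305.0 = 203.992.
Rounded: 204.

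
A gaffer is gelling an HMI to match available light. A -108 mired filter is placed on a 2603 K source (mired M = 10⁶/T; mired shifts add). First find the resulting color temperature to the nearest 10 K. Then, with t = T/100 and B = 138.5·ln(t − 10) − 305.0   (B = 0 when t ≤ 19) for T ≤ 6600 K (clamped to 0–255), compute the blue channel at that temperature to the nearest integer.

147

M_in = 10⁶/2603 = 384.17; M_out = 384.17 + (-108) = 276.17.
T_out = 10⁶/276.17 = 3620.9 K → 3620 K; t = 36.2.
B = 138.5·ln(36.2 − 10) − 305.0 = 138.5·ln 26.2 − 305.0 = 138.5·3.2658 − 305.0 = 147.308.
Rounded: 147.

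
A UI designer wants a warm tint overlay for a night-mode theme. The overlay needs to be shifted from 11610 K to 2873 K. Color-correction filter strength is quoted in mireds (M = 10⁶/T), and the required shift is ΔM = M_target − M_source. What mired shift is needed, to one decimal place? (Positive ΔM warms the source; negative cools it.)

+261.9 mireds

M_source = 10⁶/11610 = 86.133; M_target = 10⁶/2873 = 348.068.
ΔM = 348.068 − 86.133 = 261.936 → +261.9 mireds, a warming shift.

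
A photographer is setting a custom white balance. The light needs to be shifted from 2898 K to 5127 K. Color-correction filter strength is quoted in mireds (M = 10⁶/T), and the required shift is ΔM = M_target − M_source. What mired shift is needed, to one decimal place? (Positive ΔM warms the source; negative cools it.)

-150.0 mireds

M_source = 10⁶/2898 = 345.066; M_target = 10⁶/5127 = 195.046.
ΔM = 195.046 − 345.066 = -150.020 → -150.0 mireds, a cooling shift.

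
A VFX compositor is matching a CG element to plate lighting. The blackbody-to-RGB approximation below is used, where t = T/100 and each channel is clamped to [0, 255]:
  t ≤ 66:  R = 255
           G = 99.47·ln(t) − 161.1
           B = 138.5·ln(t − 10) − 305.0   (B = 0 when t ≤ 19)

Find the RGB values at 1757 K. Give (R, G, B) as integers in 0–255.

(255, 124, 0)

t = 1757/100 = 17.57; the t ≤ 66 branch applies.
R = 255 by definition for t ≤ 66.
G = 99.47·ln 17.57 − 161.1 = 99.47·2.8662 − 161.1 = 124.000.
t = 17.57 ≤ 19, so B = 0.
Rounded: (255, 124, 0).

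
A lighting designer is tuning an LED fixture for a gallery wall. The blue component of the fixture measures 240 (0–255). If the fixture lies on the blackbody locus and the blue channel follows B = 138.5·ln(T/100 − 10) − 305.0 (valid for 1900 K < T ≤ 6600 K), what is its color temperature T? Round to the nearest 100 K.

ln(t − 10) = (240 + 305.0) / 138.5 = 3.9350.
t − 10 = e^3.9350 = 51.163, so t = 61.163.
T = 100·t = 6116 K → 6100 K to the nearest 100 K.

6100 K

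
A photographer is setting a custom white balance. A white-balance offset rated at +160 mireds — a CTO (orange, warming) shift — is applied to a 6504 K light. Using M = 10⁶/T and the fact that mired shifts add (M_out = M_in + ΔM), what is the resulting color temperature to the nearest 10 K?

3190 K

M_in = 10⁶/6504 = 153.75 mireds.
M_out = 153.75 + (+160) = 313.75 mireds.
T_out = 10⁶/313.75 = 3187.2 K → 3190 K.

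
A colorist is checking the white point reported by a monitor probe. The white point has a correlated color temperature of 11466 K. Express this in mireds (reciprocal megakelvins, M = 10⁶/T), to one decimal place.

M = 10⁶ / 11466 = 87.214 → 87.2 mireds.

87.2 mireds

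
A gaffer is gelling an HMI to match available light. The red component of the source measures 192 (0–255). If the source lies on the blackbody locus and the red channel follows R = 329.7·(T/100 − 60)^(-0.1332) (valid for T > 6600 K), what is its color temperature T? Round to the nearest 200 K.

(t − 60)^(-0.1332) = 192/329.7 = 0.58235.
t − 60 = 0.58235^(1/-0.1332) = 0.58235^(-7.508) = 57.929, so t = 117.929.
T = 100·t = 11793 K → 11800 K to the nearest 200 K.

11800 K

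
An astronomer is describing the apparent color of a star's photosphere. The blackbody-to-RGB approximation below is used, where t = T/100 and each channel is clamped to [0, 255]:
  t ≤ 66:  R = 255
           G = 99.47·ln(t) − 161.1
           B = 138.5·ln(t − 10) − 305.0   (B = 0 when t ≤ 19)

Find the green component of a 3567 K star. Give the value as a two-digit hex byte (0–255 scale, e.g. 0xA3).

t = 3567/100 = 35.67; the t ≤ 66 branch applies.
G = 99.47·ln 35.67 − 161.1 = 99.47·3.5743 − 161.1 = 194.437.
Rounded: 194; in hex, 0xC2.

0xC2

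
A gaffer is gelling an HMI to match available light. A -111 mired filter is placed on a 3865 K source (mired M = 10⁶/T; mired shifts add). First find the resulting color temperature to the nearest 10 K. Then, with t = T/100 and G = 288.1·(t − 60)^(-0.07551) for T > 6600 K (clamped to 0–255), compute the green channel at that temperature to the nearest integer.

M_in = 10⁶/3865 = 258.73; M_out = 258.73 + (-111) = 147.73.
T_out = 10⁶/147.73 = 6769.0 K → 6770 K; t = 67.7.
G = 288.1·(67.7 − 60)^(-0.07551) = 288.1·7.7^(-0.07551) = 288.1·0.85716 = 246.947.
Rounded: 247.

247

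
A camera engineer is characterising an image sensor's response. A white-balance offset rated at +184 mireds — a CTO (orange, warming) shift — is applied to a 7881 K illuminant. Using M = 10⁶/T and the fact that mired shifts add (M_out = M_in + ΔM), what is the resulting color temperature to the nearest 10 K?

M_in = 10⁶/7881 = 126.89 mireds.
M_out = 126.89 + (+184) = 310.89 mireds.
T_out = 10⁶/310.89 = 3216.6 K → 3220 K.

3220 K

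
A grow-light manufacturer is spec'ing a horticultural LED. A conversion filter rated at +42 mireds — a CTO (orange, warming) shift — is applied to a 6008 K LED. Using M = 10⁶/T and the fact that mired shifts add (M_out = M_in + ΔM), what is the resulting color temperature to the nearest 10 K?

M_in = 10⁶/6008 = 166.44 mireds.
M_out = 166.44 + (+42) = 208.44 mireds.
T_out = 10⁶/208.44 = 4797.4 K → 4800 K.

4800 K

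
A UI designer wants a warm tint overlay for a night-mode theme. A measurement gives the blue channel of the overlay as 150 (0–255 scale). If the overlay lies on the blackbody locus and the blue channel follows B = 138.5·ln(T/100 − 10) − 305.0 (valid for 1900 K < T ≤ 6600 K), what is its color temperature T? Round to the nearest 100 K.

ln(t − 10) = (150 + 305.0) / 138.5 = 3.2852.
t − 10 = e^3.2852 = 26.714, so t = 36.714.
T = 100·t = 3671 K → 3700 K to the nearest 100 K.

3700 K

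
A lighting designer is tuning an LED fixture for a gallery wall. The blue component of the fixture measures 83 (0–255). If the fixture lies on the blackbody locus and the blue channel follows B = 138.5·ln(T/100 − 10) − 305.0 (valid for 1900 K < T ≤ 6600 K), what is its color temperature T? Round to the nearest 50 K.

ln(t − 10) = (83 + 305.0) / 138.5 = 2.8014.
t − 10 = e^2.8014 = 16.468, so t = 26.468.
T = 100·t = 2647 K → 2650 K to the nearest 50 K.

2650 K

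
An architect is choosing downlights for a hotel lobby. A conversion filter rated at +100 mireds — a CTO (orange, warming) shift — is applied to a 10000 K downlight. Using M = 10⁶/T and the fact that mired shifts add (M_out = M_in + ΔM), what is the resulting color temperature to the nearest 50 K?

M_in = 10⁶/10000 = 100.00 mireds.
M_out = 100.00 + (+100) = 200.00 mireds.
T_out = 10⁶/200.00 = 5000.0 K → 5000 K.

5000 K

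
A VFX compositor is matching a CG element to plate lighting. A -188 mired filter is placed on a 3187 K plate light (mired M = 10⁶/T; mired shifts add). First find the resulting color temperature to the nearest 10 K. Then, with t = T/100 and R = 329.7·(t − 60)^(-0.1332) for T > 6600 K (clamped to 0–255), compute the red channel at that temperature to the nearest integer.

M_in = 10⁶/3187 = 313.77; M_out = 313.77 + (-188) = 125.77.
T_out = 10⁶/125.77 = 7950.7 K → 7950 K; t = 79.5.
R = 329.7·(79.5 − 60)^(-0.1332) = 329.7·19.5^(-0.1332) = 329.7·0.67324 = 221.966.
Rounded: 222.

222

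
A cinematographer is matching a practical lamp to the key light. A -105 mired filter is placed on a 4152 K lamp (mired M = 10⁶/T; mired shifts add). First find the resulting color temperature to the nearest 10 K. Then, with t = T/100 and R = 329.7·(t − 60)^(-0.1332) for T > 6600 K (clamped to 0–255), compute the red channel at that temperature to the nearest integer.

M_in = 10⁶/4152 = 240.85; M_out = 240.85 + (-105) = 135.85.
T_out = 10⁶/135.85 = 7361.2 K → 7360 K; t = 73.6.
R = 329.7·(73.6 − 60)^(-0.1332) = 329.7·13.6^(-0.1332) = 329.7·0.70634 = 232.880.
Rounded: 233.

233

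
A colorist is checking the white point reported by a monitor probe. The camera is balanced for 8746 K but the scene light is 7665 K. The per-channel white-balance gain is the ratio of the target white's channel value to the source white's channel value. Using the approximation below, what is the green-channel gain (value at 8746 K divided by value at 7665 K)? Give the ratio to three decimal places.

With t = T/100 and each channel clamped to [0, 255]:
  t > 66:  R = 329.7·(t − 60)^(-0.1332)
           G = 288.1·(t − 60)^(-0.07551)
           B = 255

0.963

At 7665 K (t = 76.65):
  G = 288.1·(76.65 − 60)^(-0.07551) = 288.1·16.65^(-0.07551) = 288.1·0.80867 = 232.978.
At 8746 K (t = 87.46):
  G = 288.1·(87.46 − 60)^(-0.07551) = 288.1·27.46^(-0.07551) = 288.1·0.77869 = 224.340.
Gain = 224.340 / 232.978 = 0.9629 → 0.963.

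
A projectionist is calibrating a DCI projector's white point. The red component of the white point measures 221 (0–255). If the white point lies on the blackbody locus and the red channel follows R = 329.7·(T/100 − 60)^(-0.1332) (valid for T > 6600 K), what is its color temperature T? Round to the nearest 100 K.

8000 K

(t − 60)^(-0.1332) = 221/329.7 = 0.67031.
t − 60 = 0.67031^(1/-0.1332) = 0.67031^(-7.508) = 20.149, so t = 80.149.
T = 100·t = 8015 K → 8000 K to the nearest 100 K.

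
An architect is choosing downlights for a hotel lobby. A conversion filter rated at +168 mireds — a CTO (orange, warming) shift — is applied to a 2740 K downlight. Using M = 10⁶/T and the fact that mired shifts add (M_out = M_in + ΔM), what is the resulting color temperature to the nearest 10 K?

1880 K

M_in = 10⁶/2740 = 364.96 mireds.
M_out = 364.96 + (+168) = 532.96 mireds.
T_out = 10⁶/532.96 = 1876.3 K → 1880 K.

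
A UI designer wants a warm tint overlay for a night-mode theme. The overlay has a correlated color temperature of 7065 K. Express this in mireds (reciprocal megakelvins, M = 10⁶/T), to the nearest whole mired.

142 mireds

M = 10⁶ / 7065 = 141.543 → 142 mireds.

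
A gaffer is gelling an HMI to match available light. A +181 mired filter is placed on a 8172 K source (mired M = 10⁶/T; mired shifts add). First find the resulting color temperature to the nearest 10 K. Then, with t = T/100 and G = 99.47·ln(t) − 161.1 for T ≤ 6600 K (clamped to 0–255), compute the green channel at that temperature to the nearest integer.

187

M_in = 10⁶/8172 = 122.37; M_out = 122.37 + (+181) = 303.37.
T_out = 10⁶/303.37 = 3296.3 K → 3300 K; t = 33.
G = 99.47·ln 33 − 161.1 = 99.47·3.4965 − 161.1 = 186.698.
Rounded: 187.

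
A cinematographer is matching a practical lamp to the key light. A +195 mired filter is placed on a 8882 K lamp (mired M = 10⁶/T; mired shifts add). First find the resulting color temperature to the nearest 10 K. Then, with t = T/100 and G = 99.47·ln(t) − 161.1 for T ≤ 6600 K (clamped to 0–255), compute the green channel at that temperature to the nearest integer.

M_in = 10⁶/8882 = 112.59; M_out = 112.59 + (+195) = 307.59.
T_out = 10⁶/307.59 = 3251.1 K → 3250 K; t = 32.5.
G = 99.47·ln 32.5 − 161.1 = 99.47·3.4812 − 161.1 = 185.179.
Rounded: 185.

185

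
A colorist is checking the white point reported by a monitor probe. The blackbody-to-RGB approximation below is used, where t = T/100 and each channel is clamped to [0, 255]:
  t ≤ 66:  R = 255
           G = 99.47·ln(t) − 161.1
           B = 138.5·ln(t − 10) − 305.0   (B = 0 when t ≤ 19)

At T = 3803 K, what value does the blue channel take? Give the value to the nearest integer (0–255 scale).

t = 3803/100 = 38.03; the t ≤ 66 branch applies.
B = 138.5·ln(38.03 − 10) − 305.0 = 138.5·ln 28.03 − 305.0 = 138.5·3.3333 − 305.0 = 156.659.
Rounded: 157.

157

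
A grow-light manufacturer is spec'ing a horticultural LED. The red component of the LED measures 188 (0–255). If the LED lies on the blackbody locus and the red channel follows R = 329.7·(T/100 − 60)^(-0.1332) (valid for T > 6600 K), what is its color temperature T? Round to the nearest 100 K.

12800 K

(t − 60)^(-0.1332) = 188/329.7 = 0.57022.
t − 60 = 0.57022^(1/-0.1332) = 0.57022^(-7.508) = 67.848, so t = 127.848.
T = 100·t = 12785 K → 12800 K to the nearest 100 K.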